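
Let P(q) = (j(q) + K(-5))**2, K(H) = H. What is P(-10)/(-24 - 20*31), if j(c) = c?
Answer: -225/644 ≈ -0.34938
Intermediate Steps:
P(q) = (-5 + q)**2 (P(q) = (q - 5)**2 = (-5 + q)**2)
P(-10)/(-24 - 20*31) = (-5 - 10)**2/(-24 - 20*31) = (-15)**2/(-24 - 620) = 225/(-644) = 225*(-1/644) = -225/644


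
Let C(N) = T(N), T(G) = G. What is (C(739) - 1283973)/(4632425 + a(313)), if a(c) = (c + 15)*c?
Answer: -1283234/4735089 ≈ -0.27101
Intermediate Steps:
C(N) = N
a(c) = c*(15 + c) (a(c) = (15 + c)*c = c*(15 + c))
(C(739) - 1283973)/(4632425 + a(313)) = (739 - 1283973)/(4632425 + 313*(15 + 313)) = -1283234/(4632425 + 313*328) = -1283234/(4632425 + 102664) = -1283234/4735089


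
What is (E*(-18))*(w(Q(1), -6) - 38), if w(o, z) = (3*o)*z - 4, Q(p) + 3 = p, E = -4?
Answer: -432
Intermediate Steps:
Q(p) = -3 + p
w(o, z) = -4 + 3*o*z (w(o, z) = 3*o*z - 4 = -4 + 3*o*z)
(E*(-18))*(w(Q(1), -6) - 38) = (-4*(-18))*((-4 + 3*(-3 + 1)*(-6)) - 38) = 72*((-4 + 3*(-2)*(-6)) - 38) = 72*((-4 + 36) - 38) = 72*(32 - 38) = 72*(-6) = -432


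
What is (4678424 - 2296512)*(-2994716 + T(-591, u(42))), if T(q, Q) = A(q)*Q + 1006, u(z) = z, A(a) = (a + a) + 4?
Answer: -7248601251632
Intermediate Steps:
A(a) = 4 + 2*a (A(a) = 2*a + 4 = 4 + 2*a)
T(q, Q) = 1006 + Q*(4 + 2*q) (T(q, Q) = (4 + 2*q)*Q + 1006 = Q*(4 + 2*q) + 1006 = 1006 + Q*(4 + 2*q))
(4678424 - 2296512)*(-2994716 + T(-591, u(42))) = (4678424 - 2296512)*(-2994716 + (1006 + 2*42*(2 - 591))) = 2381912*(-2994716 + (1006 + 2*42*(-589))) = 2381912*(-2994716 + (1006 - 49476)) = 2381912*(-2994716 - 48470) = 2381912*(-3043186) = -7248601251632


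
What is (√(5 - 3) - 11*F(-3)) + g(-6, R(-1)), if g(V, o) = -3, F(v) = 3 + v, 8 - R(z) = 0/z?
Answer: -3 + √2 ≈ -1.5858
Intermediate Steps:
R(z) = 8 (R(z) = 8 - 0/z = 8 - 1*0 = 8 + 0 = 8)
(√(5 - 3) - 11*F(-3)) + g(-6, R(-1)) = (√(5 - 3) - 11*(3 - 3)) - 3 = (√2 - 11*0) - 3 = (√2 + 0) - 3 = √2 - 3 = -3 + √2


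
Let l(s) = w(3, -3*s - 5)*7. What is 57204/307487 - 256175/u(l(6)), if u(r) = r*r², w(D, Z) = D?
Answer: -78240715981/2847637107 ≈ -27.476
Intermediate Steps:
l(s) = 21 (l(s) = 3*7 = 21)
u(r) = r³
57204/307487 - 256175/u(l(6)) = 57204/307487 - 256175/(21³) = 57204*(1/307487) - 256175/9261 = 57204/307487 - 256175*1/9261 = 57204/307487 - 256175/9261 = -78240715981/2847637107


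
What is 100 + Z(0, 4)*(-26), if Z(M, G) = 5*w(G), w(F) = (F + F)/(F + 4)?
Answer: -30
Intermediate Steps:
w(F) = 2*F/(4 + F) (w(F) = (2*F)/(4 + F) = 2*F/(4 + F))
Z(M, G) = 10*G/(4 + G) (Z(M, G) = 5*(2*G/(4 + G)) = 10*G/(4 + G))
100 + Z(0, 4)*(-26) = 100 + (10*4/(4 + 4))*(-26) = 100 + (10*4/8)*(-26) = 100 + (10*4*(1/8))*(-26) = 100 + 5*(-26) = 100 - 130 = -30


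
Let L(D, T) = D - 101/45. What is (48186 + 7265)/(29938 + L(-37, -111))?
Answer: 2495295/1345444 ≈ 1.8546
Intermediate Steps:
L(D, T) = -101/45 + D (L(D, T) = D - 101*1/45 = D - 101/45 = -101/45 + D)
(48186 + 7265)/(29938 + L(-37, -111)) = (48186 + 7265)/(29938 + (-101/45 - 37)) = 55451/(29938 - 1766/45) = 55451/(1345444/45) = 55451*(45/1345444) = 2495295/1345444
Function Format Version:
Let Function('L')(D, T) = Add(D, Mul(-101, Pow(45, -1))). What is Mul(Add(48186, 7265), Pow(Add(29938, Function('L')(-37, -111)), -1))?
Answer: Rational(2495295, 1345444) ≈ 1.8546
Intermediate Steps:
Function('L')(D, T) = Add(Rational(-101, 45), D) (Function('L')(D, T) = Add(D, Mul(-101, Rational(1, 45))) = Add(D, Rational(-101, 45)) = Add(Rational(-101, 45), D))
Mul(Add(48186, 7265), Pow(Add(29938, Function('L')(-37, -111)), -1)) = Mul(Add(48186, 7265), Pow(Add(29938, Add(Rational(-101, 45), -37)), -1)) = Mul(55451, Pow(Add(29938, Rational(-1766, 45)), -1)) = Mul(55451, Pow(Rational(1345444, 45), -1)) = Mul(55451, Rational(45, 1345444)) = Rational(2495295, 1345444)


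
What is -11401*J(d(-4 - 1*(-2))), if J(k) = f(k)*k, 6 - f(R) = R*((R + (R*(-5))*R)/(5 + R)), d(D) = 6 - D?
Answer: -18059184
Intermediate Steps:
f(R) = 6 - R*(R - 5*R²)/(5 + R) (f(R) = 6 - R*(R + (R*(-5))*R)/(5 + R) = 6 - R*(R + (-5*R)*R)/(5 + R) = 6 - R*(R - 5*R²)/(5 + R))
J(k) = k*(30 - k² + 5*k³ + 6*k)/(5 + k) (J(k) = ((30 - k² + 5*k³ + 6*k)/(5 + k))*k = k*(30 - k² + 5*k³ + 6*k)/(5 + k))
-11401*J(d(-4 - 1*(-2))) = -11401*(6 - (-4 - 1*(-2)))*(30 - (6 - (-4 - 1*(-2)))² + 5*(6 - (-4 - 1*(-2)))³ + 6*(6 - (-4 - 1*(-2))))/(5 + (6 - (-4 - 1*(-2)))) = -11401*(6 - (-4 + 2))*(30 - (6 - (-4 + 2))² + 5*(6 - (-4 + 2))³ + 6*(6 - (-4 + 2)))/(5 + (6 - (-4 + 2))) = -11401*(6 - 1*(-2))*(30 - (6 - 1*(-2))² + 5*(6 - 1*(-2))³ + 6*(6 - 1*(-2)))/(5 + (6 - 1*(-2))) = -11401*(6 + 2)*(30 - (6 + 2)² + 5*(6 + 2)³ + 6*(6 + 2))/(5 + (6 + 2)) = -91208*(30 - 1*8² + 5*8³ + 6*8)/(5 + 8) = -91208*(30 - 1*64 + 5*512 + 48)/13 = -91208*(30 - 64 + 2560 + 48)/13 = -91208*2574/13 = -11401*1584 = -18059184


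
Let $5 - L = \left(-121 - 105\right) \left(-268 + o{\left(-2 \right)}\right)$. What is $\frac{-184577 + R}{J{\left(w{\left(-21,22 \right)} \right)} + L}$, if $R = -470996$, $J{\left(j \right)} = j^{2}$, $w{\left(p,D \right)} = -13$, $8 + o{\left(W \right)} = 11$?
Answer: $\frac{655573}{59716} \approx 10.978$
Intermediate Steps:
$o{\left(W \right)} = 3$ ($o{\left(W \right)} = -8 + 11 = 3$)
$L = -59885$ ($L = 5 - \left(-121 - 105\right) \left(-268 + 3\right) = 5 - \left(-226\right) \left(-265\right) = 5 - 59890 = -59885$)
$\frac{-184577 + R}{J{\left(w{\left(-21,22 \right)} \right)} + L} = \frac{-184577 - 470996}{\left(-13\right)^{2} - 59885} = - \frac{655573}{169 - 59885} = - \frac{655573}{-59716} = \left(-655573\right) \left(- \frac{1}{59716}\right) = \frac{655573}{59716}$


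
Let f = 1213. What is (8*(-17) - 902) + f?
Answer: 175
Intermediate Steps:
(8*(-17) - 902) + f = (8*(-17) - 902) + 1213 = (-136 - 902) + 1213 = -1038 + 1213 = 175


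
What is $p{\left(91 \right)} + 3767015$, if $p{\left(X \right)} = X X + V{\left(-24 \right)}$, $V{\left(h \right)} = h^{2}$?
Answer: $3775872$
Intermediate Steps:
$p{\left(X \right)} = 576 + X^{2}$ ($p{\left(X \right)} = X X + \left(-24\right)^{2} = X^{2} + 576 = 576 + X^{2}$)
$p{\left(91 \right)} + 3767015 = \left(576 + 91^{2}\right) + 3767015 = \left(576 + 8281\right) + 3767015 = 8857 + 3767015 = 3775872$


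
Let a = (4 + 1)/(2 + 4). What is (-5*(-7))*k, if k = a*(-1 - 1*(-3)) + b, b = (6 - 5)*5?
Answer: 700/3 ≈ 233.33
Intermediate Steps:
b = 5 (b = 1*5 = 5)
a = ⅚ (a = 5/6 = 5*(⅙) = ⅚ ≈ 0.83333)
k = 20/3 (k = 5*(-1 - 1*(-3))/6 + 5 = 5*(-1 + 3)/6 + 5 = (⅚)*2 + 5 = 5/3 + 5 = 20/3 ≈ 6.6667)
(-5*(-7))*k = -5*(-7)*(20/3) = 35*(20/3) = 700/3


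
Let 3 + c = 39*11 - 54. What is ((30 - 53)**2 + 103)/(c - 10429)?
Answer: -632/10057 ≈ -0.062842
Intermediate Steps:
c = 372 (c = -3 + (39*11 - 54) = -3 + (429 - 54) = -3 + 375 = 372)
((30 - 53)**2 + 103)/(c - 10429) = ((30 - 53)**2 + 103)/(372 - 10429) = ((-23)**2 + 103)/(-10057) = (529 + 103)*(-1/10057) = 632*(-1/10057) = -632/10057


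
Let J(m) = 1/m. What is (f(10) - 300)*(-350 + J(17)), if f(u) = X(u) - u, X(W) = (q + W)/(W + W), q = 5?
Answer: 7358913/68 ≈ 1.0822e+5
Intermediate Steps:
X(W) = (5 + W)/(2*W) (X(W) = (5 + W)/(W + W) = (5 + W)/((2*W)) = (5 + W)*(1/(2*W)) = (5 + W)/(2*W))
f(u) = -u + (5 + u)/(2*u) (f(u) = (5 + u)/(2*u) - u = -u + (5 + u)/(2*u))
(f(10) - 300)*(-350 + J(17)) = ((½ - 1*10 + (5/2)/10) - 300)*(-350 + 1/17) = ((½ - 10 + (5/2)*(⅒)) - 300)*(-350 + 1/17) = ((½ - 10 + ¼) - 300)*(-5949/17) = (-37/4 - 300)*(-5949/17) = -1237/4*(-5949/17) = 7358913/68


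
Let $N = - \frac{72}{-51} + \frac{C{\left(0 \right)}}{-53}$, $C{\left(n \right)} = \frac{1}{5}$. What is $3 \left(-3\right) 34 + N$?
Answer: $- \frac{1372187}{4505} \approx -304.59$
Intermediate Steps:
$C{\left(n \right)} = \frac{1}{5}$
$N = \frac{6343}{4505}$ ($N = - \frac{72}{-51} + \frac{1}{5 \left(-53\right)} = \left(-72\right) \left(- \frac{1}{51}\right) + \frac{1}{5} \left(- \frac{1}{53}\right) = \frac{24}{17} - \frac{1}{265} = \frac{6343}{4505} \approx 1.408$)
$3 \left(-3\right) 34 + N = 3 \left(-3\right) 34 + \frac{6343}{4505} = \left(-9\right) 34 + \frac{6343}{4505} = -306 + \frac{6343}{4505} = - \frac{1372187}{4505}$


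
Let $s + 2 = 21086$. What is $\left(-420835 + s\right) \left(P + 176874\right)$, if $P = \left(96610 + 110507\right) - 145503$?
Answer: $-95335816488$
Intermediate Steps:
$s = 21084$ ($s = -2 + 21086 = 21084$)
$P = 61614$ ($P = 207117 - 145503 = 61614$)
$\left(-420835 + s\right) \left(P + 176874\right) = \left(-420835 + 21084\right) \left(61614 + 176874\right) = \left(-399751\right) 238488 = -95335816488$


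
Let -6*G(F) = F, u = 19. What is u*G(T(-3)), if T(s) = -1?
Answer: 19/6 ≈ 3.1667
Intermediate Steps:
G(F) = -F/6
u*G(T(-3)) = 19*(-⅙*(-1)) = 19*(⅙) = 19/6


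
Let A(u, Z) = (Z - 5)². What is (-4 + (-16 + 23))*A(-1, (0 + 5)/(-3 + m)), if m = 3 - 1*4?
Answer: 1875/16 ≈ 117.19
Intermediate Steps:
m = -1 (m = 3 - 4 = -1)
A(u, Z) = (-5 + Z)²
(-4 + (-16 + 23))*A(-1, (0 + 5)/(-3 + m)) = (-4 + (-16 + 23))*(-5 + (0 + 5)/(-3 - 1))² = (-4 + 7)*(-5 + 5/(-4))² = 3*(-5 + 5*(-¼))² = 3*(-5 - 5/4)² = 3*(-25/4)² = 3*(625/16) = 1875/16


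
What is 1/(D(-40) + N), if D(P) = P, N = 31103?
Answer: 1/31063 ≈ 3.2193e-5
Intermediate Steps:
1/(D(-40) + N) = 1/(-40 + 31103) = 1/31063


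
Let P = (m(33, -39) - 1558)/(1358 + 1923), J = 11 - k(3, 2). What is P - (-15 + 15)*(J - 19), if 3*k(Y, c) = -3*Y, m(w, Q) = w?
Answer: -1525/3281 ≈ -0.46480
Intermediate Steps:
k(Y, c) = -Y (k(Y, c) = (-3*Y)/3 = -Y)
J = 14 (J = 11 - (-1)*3 = 11 - 1*(-3) = 11 + 3 = 14)
P = -1525/3281 (P = (33 - 1558)/(1358 + 1923) = -1525/3281 ≈ -0.46480)
P - (-15 + 15)*(J - 19) = -1525/3281 - (-15 + 15)*(14 - 19) = -1525/3281 - 0*(-5) = -1525/3281 - 1*0 = -1525/3281 + 0 = -1525/3281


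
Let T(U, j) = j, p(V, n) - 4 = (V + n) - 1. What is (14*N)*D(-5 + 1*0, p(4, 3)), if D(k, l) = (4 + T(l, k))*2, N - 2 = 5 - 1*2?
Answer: -140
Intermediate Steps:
p(V, n) = 3 + V + n (p(V, n) = 4 + ((V + n) - 1) = 4 + (-1 + V + n) = 3 + V + n)
N = 5 (N = 2 + (5 - 1*2) = 2 + (5 - 2) = 2 + 3 = 5)
D(k, l) = 8 + 2*k (D(k, l) = (4 + k)*2 = 8 + 2*k)
(14*N)*D(-5 + 1*0, p(4, 3)) = (14*5)*(8 + 2*(-5 + 1*0)) = 70*(8 + 2*(-5 + 0)) = 70*(8 + 2*(-5)) = 70*(8 - 10) = 70*(-2) = -140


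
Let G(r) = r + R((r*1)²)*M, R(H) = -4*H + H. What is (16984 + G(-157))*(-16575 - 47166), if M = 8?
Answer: 36635076009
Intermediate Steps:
R(H) = -3*H
G(r) = r - 24*r² (G(r) = r - 3*r²*8 = r - 24*r²)
(16984 + G(-157))*(-16575 - 47166) = (16984 - 157*(1 - 24*(-157)))*(-16575 - 47166) = (16984 - 157*(1 + 3768))*(-63741) = (16984 - 157*3769)*(-63741) = (16984 - 591733)*(-63741) = -574749*(-63741) = 36635076009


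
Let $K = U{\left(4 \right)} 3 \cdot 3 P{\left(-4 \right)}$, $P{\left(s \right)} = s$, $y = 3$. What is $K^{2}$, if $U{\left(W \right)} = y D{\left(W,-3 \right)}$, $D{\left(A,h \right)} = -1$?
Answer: $11664$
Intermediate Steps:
$U{\left(W \right)} = -3$ ($U{\left(W \right)} = 3 \left(-1\right) = -3$)
$K = 108$ ($K = \left(-3\right) 3 \cdot 3 \left(-4\right) = \left(-9\right) \left(-12\right) = 108$)
$K^{2} = 108^{2} = 11664$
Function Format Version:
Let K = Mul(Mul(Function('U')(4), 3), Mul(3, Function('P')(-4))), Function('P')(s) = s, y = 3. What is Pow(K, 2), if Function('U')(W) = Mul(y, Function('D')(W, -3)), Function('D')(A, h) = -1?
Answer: 11664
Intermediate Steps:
Function('U')(W) = -3 (Function('U')(W) = Mul(3, -1) = -3)
K = 108 (K = Mul(Mul(-3, 3), Mul(3, -4)) = Mul(-9, -12) = 108)
Pow(K, 2) = Pow(108, 2) = 11664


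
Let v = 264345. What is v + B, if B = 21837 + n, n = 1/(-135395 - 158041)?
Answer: 83976101351/293436 ≈ 2.8618e+5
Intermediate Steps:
n = -1/293436 (n = 1/(-293436) = -1/293436 ≈ -3.4079e-6)
B = 6407761931/293436 (B = 21837 - 1/293436 = 6407761931/293436 ≈ 21837.)
v + B = 264345 + 6407761931/293436 = 83976101351/293436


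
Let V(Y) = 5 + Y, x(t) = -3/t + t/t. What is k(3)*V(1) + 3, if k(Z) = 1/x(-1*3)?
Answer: 6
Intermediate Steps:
x(t) = 1 - 3/t (x(t) = -3/t + 1 = 1 - 3/t)
k(Z) = 1/2 (k(Z) = 1/((-3 - 1*3)/((-1*3))) = 1/((-3 - 3)/(-3)) = 1/(-1/3*(-6)) = 1/2)
k(3)*V(1) + 3 = (5 + 1)/2 + 3 = (1/2)*6 + 3 = 3 + 3 = 6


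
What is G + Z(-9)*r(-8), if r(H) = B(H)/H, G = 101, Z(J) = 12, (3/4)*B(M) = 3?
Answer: 95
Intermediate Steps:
B(M) = 4 (B(M) = (4/3)*3 = 4)
r(H) = 4/H
G + Z(-9)*r(-8) = 101 + 12*(4/(-8)) = 101 + 12*(4*(-⅛)) = 101 + 12*(-½) = 101 - 6 = 95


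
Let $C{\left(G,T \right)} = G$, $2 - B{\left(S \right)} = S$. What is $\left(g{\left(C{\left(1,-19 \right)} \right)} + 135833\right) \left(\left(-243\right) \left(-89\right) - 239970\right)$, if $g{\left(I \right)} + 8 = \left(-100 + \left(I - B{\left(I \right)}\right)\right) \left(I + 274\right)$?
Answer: $-23652005475$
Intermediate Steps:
$B{\left(S \right)} = 2 - S$
$g{\left(I \right)} = -8 + \left(-102 + 2 I\right) \left(274 + I\right)$ ($g{\left(I \right)} = -8 + \left(-100 + \left(I - \left(2 - I\right)\right)\right) \left(I + 274\right) = -8 + \left(-100 + \left(I + \left(-2 + I\right)\right)\right) \left(274 + I\right) = -8 + \left(-100 + \left(-2 + 2 I\right)\right) \left(274 + I\right) = -8 + \left(-102 + 2 I\right) \left(274 + I\right)$)
$\left(g{\left(C{\left(1,-19 \right)} \right)} + 135833\right) \left(\left(-243\right) \left(-89\right) - 239970\right) = \left(\left(-27956 + 2 \cdot 1^{2} + 446 \cdot 1\right) + 135833\right) \left(\left(-243\right) \left(-89\right) - 239970\right) = \left(\left(-27956 + 2 \cdot 1 + 446\right) + 135833\right) \left(21627 - 239970\right) = \left(\left(-27956 + 2 + 446\right) + 135833\right) \left(-218343\right) = \left(-27508 + 135833\right) \left(-218343\right) = 108325 \left(-218343\right) = -23652005475$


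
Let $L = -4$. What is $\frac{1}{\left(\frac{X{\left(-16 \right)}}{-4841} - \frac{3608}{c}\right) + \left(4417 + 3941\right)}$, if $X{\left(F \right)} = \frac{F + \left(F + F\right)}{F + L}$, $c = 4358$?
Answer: $\frac{52742695}{440779752842} \approx 0.00011966$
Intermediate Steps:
$X{\left(F \right)} = \frac{3 F}{-4 + F}$ ($X{\left(F \right)} = \frac{F + \left(F + F\right)}{F - 4} = \frac{F + 2 F}{-4 + F} = \frac{3 F}{-4 + F}$)
$\frac{1}{\left(\frac{X{\left(-16 \right)}}{-4841} - \frac{3608}{c}\right) + \left(4417 + 3941\right)} = \frac{1}{\left(\frac{3 \left(-16\right) \frac{1}{-4 - 16}}{-4841} - \frac{3608}{4358}\right) + \left(4417 + 3941\right)} = \frac{1}{\left(3 \left(-16\right) \frac{1}{-20} \left(- \frac{1}{4841}\right) - \frac{1804}{2179}\right) + 8358} = \frac{1}{\left(3 \left(-16\right) \left(- \frac{1}{20}\right) \left(- \frac{1}{4841}\right) - \frac{1804}{2179}\right) + 8358} = \frac{1}{\left(\frac{12}{5} \left(- \frac{1}{4841}\right) - \frac{1804}{2179}\right) + 8358} = \frac{1}{\left(- \frac{12}{24205} - \frac{1804}{2179}\right) + 8358} = \frac{1}{- \frac{43691968}{52742695} + 8358} = \frac{1}{\frac{440779752842}{52742695}} = \frac{52742695}{440779752842}$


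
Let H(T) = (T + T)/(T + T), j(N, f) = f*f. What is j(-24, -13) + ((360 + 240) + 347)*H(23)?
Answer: 1116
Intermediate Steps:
j(N, f) = f²
H(T) = 1 (H(T) = (2*T)/((2*T)) = (2*T)*(1/(2*T)) = 1)
j(-24, -13) + ((360 + 240) + 347)*H(23) = (-13)² + ((360 + 240) + 347)*1 = 169 + (600 + 347)*1 = 169 + 947*1 = 169 + 947 = 1116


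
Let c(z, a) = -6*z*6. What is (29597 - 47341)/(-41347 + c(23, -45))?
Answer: 17744/42175 ≈ 0.42072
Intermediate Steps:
c(z, a) = -36*z
(29597 - 47341)/(-41347 + c(23, -45)) = (29597 - 47341)/(-41347 - 36*23) = -17744/(-41347 - 828) = -17744/(-42175) = -17744*(-1/42175) = 17744/42175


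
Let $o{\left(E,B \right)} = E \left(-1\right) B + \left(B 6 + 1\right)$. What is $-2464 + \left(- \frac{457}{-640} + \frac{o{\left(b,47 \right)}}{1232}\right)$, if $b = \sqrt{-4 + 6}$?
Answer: $- \frac{121379411}{49280} - \frac{47 \sqrt{2}}{1232} \approx -2463.1$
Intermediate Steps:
$b = \sqrt{2} \approx 1.4142$
$o{\left(E,B \right)} = 1 + 6 B - B E$ ($o{\left(E,B \right)} = - E B + \left(6 B + 1\right) = - B E + \left(1 + 6 B\right) = 1 + 6 B - B E$)
$-2464 + \left(- \frac{457}{-640} + \frac{o{\left(b,47 \right)}}{1232}\right) = -2464 + \left(- \frac{457}{-640} + \frac{1 + 6 \cdot 47 - 47 \sqrt{2}}{1232}\right) = -2464 + \left(\left(-457\right) \left(- \frac{1}{640}\right) + \left(1 + 282 - 47 \sqrt{2}\right) \frac{1}{1232}\right) = -2464 + \left(\frac{457}{640} + \left(283 - 47 \sqrt{2}\right) \frac{1}{1232}\right) = -2464 + \left(\frac{457}{640} + \left(\frac{283}{1232} - \frac{47 \sqrt{2}}{1232}\right)\right) = -2464 + \left(\frac{46509}{49280} - \frac{47 \sqrt{2}}{1232}\right) = - \frac{121379411}{49280} - \frac{47 \sqrt{2}}{1232}$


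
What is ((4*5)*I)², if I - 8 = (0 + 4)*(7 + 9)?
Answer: 2073600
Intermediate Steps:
I = 72 (I = 8 + (0 + 4)*(7 + 9) = 8 + 4*16 = 8 + 64 = 72)
((4*5)*I)² = ((4*5)*72)² = (20*72)² = 1440² = 2073600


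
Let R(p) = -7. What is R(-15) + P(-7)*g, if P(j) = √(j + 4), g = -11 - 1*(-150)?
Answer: -7 + 139*I*√3 ≈ -7.0 + 240.76*I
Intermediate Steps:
g = 139 (g = -11 + 150 = 139)
P(j) = √(4 + j)
R(-15) + P(-7)*g = -7 + √(4 - 7)*139 = -7 + √(-3)*139 = -7 + (I*√3)*139 = -7 + 139*I*√3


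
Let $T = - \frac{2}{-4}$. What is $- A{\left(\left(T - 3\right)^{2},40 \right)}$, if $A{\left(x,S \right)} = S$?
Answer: $-40$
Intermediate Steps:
$T = \frac{1}{2}$ ($T = \left(-2\right) \left(- \frac{1}{4}\right) = \frac{1}{2} \approx 0.5$)
$- A{\left(\left(T - 3\right)^{2},40 \right)} = \left(-1\right) 40 = -40$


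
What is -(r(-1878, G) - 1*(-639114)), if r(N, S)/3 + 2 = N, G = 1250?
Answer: -633474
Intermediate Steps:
r(N, S) = -6 + 3*N
-(r(-1878, G) - 1*(-639114)) = -((-6 + 3*(-1878)) - 1*(-639114)) = -((-6 - 5634) + 639114) = -(-5640 + 639114) = -1*633474 = -633474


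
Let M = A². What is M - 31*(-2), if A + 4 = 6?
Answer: 66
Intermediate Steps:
A = 2 (A = -4 + 6 = 2)
M = 4 (M = 2² = 4)
M - 31*(-2) = 4 - 31*(-2) = 4 + 62 = 66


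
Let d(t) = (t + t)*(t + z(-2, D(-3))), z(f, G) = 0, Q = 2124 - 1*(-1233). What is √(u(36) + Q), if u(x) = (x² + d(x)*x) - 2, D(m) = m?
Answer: √97963 ≈ 312.99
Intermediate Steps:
Q = 3357 (Q = 2124 + 1233 = 3357)
d(t) = 2*t² (d(t) = (t + t)*(t + 0) = (2*t)*t = 2*t²)
u(x) = -2 + x² + 2*x³ (u(x) = (x² + (2*x²)*x) - 2 = (x² + 2*x³) - 2 = -2 + x² + 2*x³)
√(u(36) + Q) = √((-2 + 36² + 2*36³) + 3357) = √((-2 + 1296 + 2*46656) + 3357) = √((-2 + 1296 + 93312) + 3357) = √(94606 + 3357) = √97963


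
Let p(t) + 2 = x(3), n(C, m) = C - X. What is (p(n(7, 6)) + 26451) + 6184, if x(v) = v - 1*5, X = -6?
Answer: 32631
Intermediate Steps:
n(C, m) = 6 + C (n(C, m) = C - 1*(-6) = C + 6 = 6 + C)
x(v) = -5 + v (x(v) = v - 5 = -5 + v)
p(t) = -4 (p(t) = -2 + (-5 + 3) = -2 - 2 = -4)
(p(n(7, 6)) + 26451) + 6184 = (-4 + 26451) + 6184 = 26447 + 6184 = 32631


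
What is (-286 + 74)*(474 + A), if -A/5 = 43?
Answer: -54908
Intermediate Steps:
A = -215 (A = -5*43 = -215)
(-286 + 74)*(474 + A) = (-286 + 74)*(474 - 215) = -212*259 = -54908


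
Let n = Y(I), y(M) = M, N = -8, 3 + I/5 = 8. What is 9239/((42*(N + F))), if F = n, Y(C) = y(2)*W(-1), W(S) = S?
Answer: -9239/420 ≈ -21.998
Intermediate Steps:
I = 25 (I = -15 + 5*8 = -15 + 40 = 25)
Y(C) = -2 (Y(C) = 2*(-1) = -2)
n = -2
F = -2
9239/((42*(N + F))) = 9239/((42*(-8 - 2))) = 9239/((42*(-10))) = 9239/(-420) = 9239*(-1/420) = -9239/420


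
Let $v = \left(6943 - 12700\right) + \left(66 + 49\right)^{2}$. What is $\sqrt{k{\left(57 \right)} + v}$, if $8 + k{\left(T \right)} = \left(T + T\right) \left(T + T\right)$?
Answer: $2 \sqrt{5114} \approx 143.02$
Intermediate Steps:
$k{\left(T \right)} = -8 + 4 T^{2}$ ($k{\left(T \right)} = -8 + \left(T + T\right) \left(T + T\right) = -8 + 2 T 2 T = -8 + 4 T^{2}$)
$v = 7468$ ($v = -5757 + 115^{2} = -5757 + 13225 = 7468$)
$\sqrt{k{\left(57 \right)} + v} = \sqrt{\left(-8 + 4 \cdot 57^{2}\right) + 7468} = \sqrt{\left(-8 + 4 \cdot 3249\right) + 7468} = \sqrt{\left(-8 + 12996\right) + 7468} = \sqrt{12988 + 7468} = \sqrt{20456} = 2 \sqrt{5114}$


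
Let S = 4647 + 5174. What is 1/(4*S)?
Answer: 1/39284 ≈ 2.5456e-5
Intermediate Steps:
S = 9821
1/(4*S) = 1/(4*9821) = 1/39284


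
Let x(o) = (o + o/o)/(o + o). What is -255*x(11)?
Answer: -1530/11 ≈ -139.09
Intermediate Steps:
x(o) = (1 + o)/(2*o) (x(o) = (o + 1)/((2*o)) = (1 + o)*(1/(2*o)) = (1 + o)/(2*o))
-255*x(11) = -255*(1 + 11)/(2*11) = -255*12/(2*11) = -255*6/11 = -1530/11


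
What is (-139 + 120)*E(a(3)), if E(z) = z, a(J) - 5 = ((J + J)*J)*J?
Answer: -1121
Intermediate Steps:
a(J) = 5 + 2*J³ (a(J) = 5 + ((J + J)*J)*J = 5 + ((2*J)*J)*J = 5 + (2*J²)*J = 5 + 2*J³)
(-139 + 120)*E(a(3)) = (-139 + 120)*(5 + 2*3³) = -19*(5 + 2*27) = -19*(5 + 54) = -19*59 = -1121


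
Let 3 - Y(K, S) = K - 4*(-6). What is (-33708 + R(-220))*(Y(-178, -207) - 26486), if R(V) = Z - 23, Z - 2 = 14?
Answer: 887682235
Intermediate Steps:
Z = 16 (Z = 2 + 14 = 16)
Y(K, S) = -21 - K (Y(K, S) = 3 - (K - 4*(-6)) = 3 - (K + 24) = 3 - (24 + K) = 3 + (-24 - K) = -21 - K)
R(V) = -7 (R(V) = 16 - 23 = -7)
(-33708 + R(-220))*(Y(-178, -207) - 26486) = (-33708 - 7)*((-21 - 1*(-178)) - 26486) = -33715*((-21 + 178) - 26486) = -33715*(157 - 26486) = -33715*(-26329) = 887682235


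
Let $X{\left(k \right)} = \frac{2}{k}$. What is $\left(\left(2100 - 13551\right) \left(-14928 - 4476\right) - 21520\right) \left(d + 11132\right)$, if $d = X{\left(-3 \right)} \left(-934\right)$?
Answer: $\frac{7834732792576}{3} \approx 2.6116 \cdot 10^{12}$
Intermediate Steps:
$d = \frac{1868}{3}$ ($d = \frac{2}{-3} \left(-934\right) = 2 \left(- \frac{1}{3}\right) \left(-934\right) = \left(- \frac{2}{3}\right) \left(-934\right) = \frac{1868}{3} \approx 622.67$)
$\left(\left(2100 - 13551\right) \left(-14928 - 4476\right) - 21520\right) \left(d + 11132\right) = \left(\left(2100 - 13551\right) \left(-14928 - 4476\right) - 21520\right) \left(\frac{1868}{3} + 11132\right) = \left(\left(-11451\right) \left(-19404\right) - 21520\right) \frac{35264}{3} = \left(222195204 - 21520\right) \frac{35264}{3} = 222173684 \cdot \frac{35264}{3} = \frac{7834732792576}{3}$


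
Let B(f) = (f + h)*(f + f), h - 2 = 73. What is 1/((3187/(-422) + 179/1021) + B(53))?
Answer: 430862/5842757227 ≈ 7.3743e-5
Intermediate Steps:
h = 75 (h = 2 + 73 = 75)
B(f) = 2*f*(75 + f) (B(f) = (f + 75)*(f + f) = (75 + f)*(2*f) = 2*f*(75 + f))
1/((3187/(-422) + 179/1021) + B(53)) = 1/((3187/(-422) + 179/1021) + 2*53*(75 + 53)) = 1/((3187*(-1/422) + 179*(1/1021)) + 2*53*128) = 1/((-3187/422 + 179/1021) + 13568) = 1/(-3178389/430862 + 13568) = 1/(5842757227/430862) = 430862/5842757227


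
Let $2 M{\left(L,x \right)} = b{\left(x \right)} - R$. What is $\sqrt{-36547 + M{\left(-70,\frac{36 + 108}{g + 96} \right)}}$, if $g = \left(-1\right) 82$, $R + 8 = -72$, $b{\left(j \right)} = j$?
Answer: $\frac{i \sqrt{1788591}}{7} \approx 191.05 i$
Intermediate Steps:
$R = -80$ ($R = -8 - 72 = -80$)
$g = -82$
$M{\left(L,x \right)} = 40 + \frac{x}{2}$ ($M{\left(L,x \right)} = \frac{x - -80}{2} = \frac{x + 80}{2} = \frac{80 + x}{2} = 40 + \frac{x}{2}$)
$\sqrt{-36547 + M{\left(-70,\frac{36 + 108}{g + 96} \right)}} = \sqrt{-36547 + \left(40 + \frac{\left(36 + 108\right) \frac{1}{-82 + 96}}{2}\right)} = \sqrt{-36547 + \left(40 + \frac{144 \cdot \frac{1}{14}}{2}\right)} = \sqrt{-36547 + \left(40 + \frac{1}{2} \cdot \frac{72}{7}\right)} = \sqrt{-36547 + \left(40 + \frac{36}{7}\right)} = \sqrt{-36547 + \frac{316}{7}} = \sqrt{- \frac{255513}{7}} = \frac{i \sqrt{1788591}}{7}$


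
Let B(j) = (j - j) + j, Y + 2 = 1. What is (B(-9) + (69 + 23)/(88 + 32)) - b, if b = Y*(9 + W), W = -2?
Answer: -37/30 ≈ -1.2333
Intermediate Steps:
Y = -1 (Y = -2 + 1 = -1)
B(j) = j (B(j) = 0 + j = j)
b = -7 (b = -(9 - 2) = -1*7 = -7)
(B(-9) + (69 + 23)/(88 + 32)) - b = (-9 + (69 + 23)/(88 + 32)) - 1*(-7) = (-9 + 92/120) + 7 = (-9 + 92*(1/120)) + 7 = (-9 + 23/30) + 7 = -247/30 + 7 = -37/30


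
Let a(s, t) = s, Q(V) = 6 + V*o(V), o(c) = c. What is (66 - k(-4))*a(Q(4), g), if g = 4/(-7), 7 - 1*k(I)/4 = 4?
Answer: 1188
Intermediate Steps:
Q(V) = 6 + V² (Q(V) = 6 + V*V = 6 + V²)
k(I) = 12 (k(I) = 28 - 4*4 = 28 - 16 = 12)
g = -4/7 (g = 4*(-⅐) = -4/7 ≈ -0.57143)
(66 - k(-4))*a(Q(4), g) = (66 - 1*12)*(6 + 4²) = (66 - 12)*(6 + 16) = 54*22 = 1188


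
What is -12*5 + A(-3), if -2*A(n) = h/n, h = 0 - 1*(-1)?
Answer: -359/6 ≈ -59.833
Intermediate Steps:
h = 1 (h = 0 + 1 = 1)
A(n) = -1/(2*n)
-12*5 + A(-3) = -12*5 - ½/(-3) = -60 - ½*(-⅓) = -60 + ⅙ = -359/6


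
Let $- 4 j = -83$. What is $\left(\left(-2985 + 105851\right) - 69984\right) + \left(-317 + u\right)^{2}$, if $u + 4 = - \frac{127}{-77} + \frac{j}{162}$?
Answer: $\frac{335562305080753}{2489610816} \approx 1.3479 \cdot 10^{5}$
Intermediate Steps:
$j = \frac{83}{4}$ ($j = \left(- \frac{1}{4}\right) \left(-83\right) = \frac{83}{4} \approx 20.75$)
$u = - \frac{110897}{49896}$ ($u = -4 + \left(- \frac{127}{-77} + \frac{83}{4 \cdot 162}\right) = -4 + \left(\left(-127\right) \left(- \frac{1}{77}\right) + \frac{83}{4} \cdot \frac{1}{162}\right) = -4 + \left(\frac{127}{77} + \frac{83}{648}\right) = -4 + \frac{88687}{49896} = - \frac{110897}{49896} \approx -2.2226$)
$\left(\left(-2985 + 105851\right) - 69984\right) + \left(-317 + u\right)^{2} = \left(\left(-2985 + 105851\right) - 69984\right) + \left(-317 - \frac{110897}{49896}\right)^{2} = \left(102866 - 69984\right) + \left(- \frac{15927929}{49896}\right)^{2} = 32882 + \frac{253698922229041}{2489610816} = \frac{335562305080753}{2489610816}$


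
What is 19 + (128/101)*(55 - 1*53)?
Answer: 2175/101 ≈ 21.535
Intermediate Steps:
19 + (128/101)*(55 - 1*53) = 19 + (128*(1/101))*(55 - 53) = 19 + (128/101)*2 = 19 + 256/101 = 2175/101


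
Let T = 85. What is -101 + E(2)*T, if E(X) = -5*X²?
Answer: -1801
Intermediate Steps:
-101 + E(2)*T = -101 - 5*2²*85 = -101 - 5*4*85 = -101 - 20*85 = -101 - 1700 = -1801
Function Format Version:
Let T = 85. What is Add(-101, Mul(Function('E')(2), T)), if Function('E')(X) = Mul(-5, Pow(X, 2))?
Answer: -1801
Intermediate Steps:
Add(-101, Mul(Function('E')(2), T)) = Add(-101, Mul(Mul(-5, Pow(2, 2)), 85)) = Add(-101, Mul(Mul(-5, 4), 85)) = Add(-101, Mul(-20, 85)) = Add(-101, -1700) = -1801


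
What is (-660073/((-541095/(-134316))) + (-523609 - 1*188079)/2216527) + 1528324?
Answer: 545494635819597288/399783892355 ≈ 1.3645e+6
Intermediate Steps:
(-660073/((-541095/(-134316))) + (-523609 - 1*188079)/2216527) + 1528324 = (-660073/((-541095*(-1/134316))) + (-523609 - 188079)*(1/2216527)) + 1528324 = (-660073/180365/44772 - 711688*1/2216527) + 1528324 = (-660073*44772/180365 - 711688/2216527) + 1528324 = (-29552788356/180365 - 711688/2216527) + 1528324 = -65504681679965732/399783892355 + 1528324 = 545494635819597288/399783892355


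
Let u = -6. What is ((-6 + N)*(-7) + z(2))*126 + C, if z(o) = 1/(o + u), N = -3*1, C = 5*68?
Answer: 16493/2 ≈ 8246.5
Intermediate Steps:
C = 340
N = -3
z(o) = 1/(-6 + o) (z(o) = 1/(o - 6) = 1/(-6 + o))
((-6 + N)*(-7) + z(2))*126 + C = ((-6 - 3)*(-7) + 1/(-6 + 2))*126 + 340 = (-9*(-7) + 1/(-4))*126 + 340 = (63 - ¼)*126 + 340 = (251/4)*126 + 340 = 15813/2 + 340 = 16493/2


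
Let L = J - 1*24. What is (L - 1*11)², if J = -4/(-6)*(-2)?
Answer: 11881/9 ≈ 1320.1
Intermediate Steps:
J = -4/3 (J = -4*(-⅙)*(-2) = (⅔)*(-2) = -4/3 ≈ -1.3333)
L = -76/3 (L = -4/3 - 1*24 = -4/3 - 24 = -76/3 ≈ -25.333)
(L - 1*11)² = (-76/3 - 1*11)² = (-76/3 - 11)² = (-109/3)² = 11881/9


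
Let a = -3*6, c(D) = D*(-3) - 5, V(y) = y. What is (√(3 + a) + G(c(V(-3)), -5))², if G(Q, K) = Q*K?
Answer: (20 - I*√15)² ≈ 385.0 - 154.92*I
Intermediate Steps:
c(D) = -5 - 3*D (c(D) = -3*D - 5 = -5 - 3*D)
a = -18
G(Q, K) = K*Q
(√(3 + a) + G(c(V(-3)), -5))² = (√(3 - 18) - 5*(-5 - 3*(-3)))² = (√(-15) - 5*(-5 + 9))² = (I*√15 - 5*4)² = (I*√15 - 20)² = (-20 + I*√15)²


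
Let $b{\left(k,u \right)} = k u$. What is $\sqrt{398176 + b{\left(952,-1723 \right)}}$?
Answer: $2 i \sqrt{310530} \approx 1114.5 i$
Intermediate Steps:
$\sqrt{398176 + b{\left(952,-1723 \right)}} = \sqrt{398176 + 952 \left(-1723\right)} = \sqrt{398176 - 1640296} = \sqrt{-1242120} = 2 i \sqrt{310530}$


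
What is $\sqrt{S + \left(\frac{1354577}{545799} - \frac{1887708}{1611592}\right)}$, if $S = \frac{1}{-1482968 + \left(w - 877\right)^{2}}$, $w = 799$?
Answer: $\frac{\sqrt{8638987805328785485133415303293865}}{81192187303173942} \approx 1.1448$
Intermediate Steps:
$S = - \frac{1}{1476884}$ ($S = \frac{1}{-1482968 + \left(799 - 877\right)^{2}} = \frac{1}{-1482968 + \left(-78\right)^{2}} = \frac{1}{-1482968 + 6084} = \frac{1}{-1476884} = - \frac{1}{1476884} \approx -6.771 \cdot 10^{-7}$)
$\sqrt{S + \left(\frac{1354577}{545799} - \frac{1887708}{1611592}\right)} = \sqrt{- \frac{1}{1476884} + \left(\frac{1354577}{545799} - \frac{1887708}{1611592}\right)} = \sqrt{- \frac{1}{1476884} + \left(1354577 \cdot \frac{1}{545799} - \frac{471927}{402898}\right)} = \sqrt{- \frac{1}{1476884} + \left(\frac{1354577}{545799} - \frac{471927}{402898}\right)} = \sqrt{- \frac{1}{1476884} + \frac{288179079473}{219901325502}} = \sqrt{\frac{212803425853538315}{162384374606347884}} = \frac{\sqrt{8638987805328785485133415303293865}}{81192187303173942}$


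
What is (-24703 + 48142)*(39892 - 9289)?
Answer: 717303717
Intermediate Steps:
(-24703 + 48142)*(39892 - 9289) = 23439*30603 = 717303717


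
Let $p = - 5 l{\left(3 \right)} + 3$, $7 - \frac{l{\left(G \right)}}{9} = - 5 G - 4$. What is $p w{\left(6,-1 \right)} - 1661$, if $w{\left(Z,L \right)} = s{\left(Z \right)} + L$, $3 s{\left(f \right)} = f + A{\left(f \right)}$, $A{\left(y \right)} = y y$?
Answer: $-16832$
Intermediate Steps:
$l{\left(G \right)} = 99 + 45 G$ ($l{\left(G \right)} = 63 - 9 \left(- 5 G - 4\right) = 63 - 9 \left(-4 - 5 G\right) = 63 + \left(36 + 45 G\right) = 99 + 45 G$)
$A{\left(y \right)} = y^{2}$
$s{\left(f \right)} = \frac{f}{3} + \frac{f^{2}}{3}$ ($s{\left(f \right)} = \frac{f + f^{2}}{3} = \frac{f}{3} + \frac{f^{2}}{3}$)
$w{\left(Z,L \right)} = L + \frac{Z \left(1 + Z\right)}{3}$ ($w{\left(Z,L \right)} = \frac{Z \left(1 + Z\right)}{3} + L = L + \frac{Z \left(1 + Z\right)}{3}$)
$p = -1167$ ($p = - 5 \left(99 + 45 \cdot 3\right) + 3 = - 5 \left(99 + 135\right) + 3 = \left(-5\right) 234 + 3 = -1170 + 3 = -1167$)
$p w{\left(6,-1 \right)} - 1661 = - 1167 \left(-1 + \frac{1}{3} \cdot 6 + \frac{6^{2}}{3}\right) - 1661 = - 1167 \left(-1 + 2 + \frac{1}{3} \cdot 36\right) - 1661 = - 1167 \left(-1 + 2 + 12\right) - 1661 = \left(-1167\right) 13 - 1661 = -15171 - 1661 = -16832$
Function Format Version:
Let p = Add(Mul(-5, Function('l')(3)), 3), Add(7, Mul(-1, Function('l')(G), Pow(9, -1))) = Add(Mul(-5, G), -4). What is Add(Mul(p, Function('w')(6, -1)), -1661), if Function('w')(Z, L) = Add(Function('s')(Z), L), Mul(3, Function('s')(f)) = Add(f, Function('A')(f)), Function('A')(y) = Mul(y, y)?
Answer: -16832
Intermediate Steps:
Function('l')(G) = Add(99, Mul(45, G)) (Function('l')(G) = Add(63, Mul(-9, Add(Mul(-5, G), -4))) = Add(63, Mul(-9, Add(-4, Mul(-5, G)))) = Add(63, Add(36, Mul(45, G))) = Add(99, Mul(45, G)))
Function('A')(y) = Pow(y, 2)
Function('s')(f) = Add(Mul(Rational(1, 3), f), Mul(Rational(1, 3), Pow(f, 2))) (Function('s')(f) = Mul(Rational(1, 3), Add(f, Pow(f, 2))) = Add(Mul(Rational(1, 3), f), Mul(Rational(1, 3), Pow(f, 2))))
Function('w')(Z, L) = Add(L, Mul(Rational(1, 3), Z, Add(1, Z))) (Function('w')(Z, L) = Add(Mul(Rational(1, 3), Z, Add(1, Z)), L) = Add(L, Mul(Rational(1, 3), Z, Add(1, Z))))
p = -1167 (p = Add(Mul(-5, Add(99, Mul(45, 3))), 3) = Add(Mul(-5, Add(99, 135)), 3) = Add(Mul(-5, 234), 3) = Add(-1170, 3) = -1167)
Add(Mul(p, Function('w')(6, -1)), -1661) = Add(Mul(-1167, Add(-1, Mul(Rational(1, 3), 6), Mul(Rational(1, 3), Pow(6, 2)))), -1661) = Add(Mul(-1167, Add(-1, 2, Mul(Rational(1, 3), 36))), -1661) = Add(Mul(-1167, Add(-1, 2, 12)), -1661) = Add(Mul(-1167, 13), -1661) = Add(-15171, -1661) = -16832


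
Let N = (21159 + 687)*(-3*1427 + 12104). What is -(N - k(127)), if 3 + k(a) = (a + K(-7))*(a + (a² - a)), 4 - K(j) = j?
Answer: -168675459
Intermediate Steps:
N = 170901258 (N = 21846*(-4281 + 12104) = 21846*7823 = 170901258)
K(j) = 4 - j
k(a) = -3 + a²*(11 + a) (k(a) = -3 + (a + (4 - 1*(-7)))*(a + (a² - a)) = -3 + (a + (4 + 7))*a² = -3 + (a + 11)*a² = -3 + (11 + a)*a² = -3 + a²*(11 + a))
-(N - k(127)) = -(170901258 - (-3 + 127³ + 11*127²)) = -(170901258 - (-3 + 2048383 + 11*16129)) = -(170901258 - (-3 + 2048383 + 177419)) = -(170901258 - 1*2225799) = -(170901258 - 2225799) = -1*168675459 = -168675459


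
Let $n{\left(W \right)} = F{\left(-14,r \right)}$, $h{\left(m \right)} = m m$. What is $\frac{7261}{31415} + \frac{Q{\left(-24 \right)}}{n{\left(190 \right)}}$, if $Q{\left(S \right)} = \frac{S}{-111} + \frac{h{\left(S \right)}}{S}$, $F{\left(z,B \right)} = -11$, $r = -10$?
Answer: $\frac{2781857}{1162355} \approx 2.3933$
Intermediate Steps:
$h{\left(m \right)} = m^{2}$
$Q{\left(S \right)} = \frac{110 S}{111}$ ($Q{\left(S \right)} = \frac{S}{-111} + \frac{S^{2}}{S} = S \left(- \frac{1}{111}\right) + S = - \frac{S}{111} + S = \frac{110 S}{111}$)
$n{\left(W \right)} = -11$
$\frac{7261}{31415} + \frac{Q{\left(-24 \right)}}{n{\left(190 \right)}} = \frac{7261}{31415} + \frac{\frac{110}{111} \left(-24\right)}{-11} = 7261 \cdot \frac{1}{31415} - - \frac{80}{37} = \frac{7261}{31415} + \frac{80}{37} = \frac{2781857}{1162355}$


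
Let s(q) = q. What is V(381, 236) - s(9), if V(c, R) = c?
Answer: 372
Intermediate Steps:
V(381, 236) - s(9) = 381 - 1*9 = 381 - 9 = 372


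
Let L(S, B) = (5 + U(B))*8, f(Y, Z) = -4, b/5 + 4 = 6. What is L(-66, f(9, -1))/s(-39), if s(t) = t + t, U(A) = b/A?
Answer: -10/39 ≈ -0.25641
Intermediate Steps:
b = 10 (b = -20 + 5*6 = -20 + 30 = 10)
U(A) = 10/A
L(S, B) = 40 + 80/B (L(S, B) = (5 + 10/B)*8 = 40 + 80/B)
s(t) = 2*t
L(-66, f(9, -1))/s(-39) = (40 + 80/(-4))/((2*(-39))) = (40 + 80*(-¼))/(-78) = (40 - 20)*(-1/78) = 20*(-1/78) = -10/39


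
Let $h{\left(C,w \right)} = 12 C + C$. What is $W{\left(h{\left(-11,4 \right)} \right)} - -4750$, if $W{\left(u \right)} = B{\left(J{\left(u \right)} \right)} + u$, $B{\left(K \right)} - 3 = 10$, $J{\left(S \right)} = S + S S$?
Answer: $4620$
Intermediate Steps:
$J{\left(S \right)} = S + S^{2}$
$B{\left(K \right)} = 13$ ($B{\left(K \right)} = 3 + 10 = 13$)
$h{\left(C,w \right)} = 13 C$
$W{\left(u \right)} = 13 + u$
$W{\left(h{\left(-11,4 \right)} \right)} - -4750 = \left(13 + 13 \left(-11\right)\right) - -4750 = \left(13 - 143\right) + 4750 = -130 + 4750 = 4620$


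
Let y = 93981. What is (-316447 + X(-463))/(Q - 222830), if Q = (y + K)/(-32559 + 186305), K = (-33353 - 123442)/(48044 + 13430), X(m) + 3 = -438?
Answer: 2995029413728352/2106045585588121 ≈ 1.4221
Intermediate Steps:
X(m) = -441 (X(m) = -3 - 438 = -441)
K = -156795/61474 ≈ -2.5506
Q = 5777231199/9451381604 (Q = (93981 - 156795/61474)/(-32559 + 186305) = (5777231199/61474)/153746 = (5777231199/61474)*(1/153746) = 5777231199/9451381604 ≈ 0.61126)
(-316447 + X(-463))/(Q - 222830) = (-316447 - 441)/(5777231199/9451381604 - 222830) = -316888/(-2106045585588121/9451381604) = -316888*(-9451381604/2106045585588121) = 2995029413728352/2106045585588121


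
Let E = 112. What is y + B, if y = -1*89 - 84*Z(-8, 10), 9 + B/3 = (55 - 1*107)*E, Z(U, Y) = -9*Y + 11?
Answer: -10952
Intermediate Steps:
Z(U, Y) = 11 - 9*Y
B = -17499 (B = -27 + 3*((55 - 1*107)*112) = -27 + 3*((55 - 107)*112) = -27 + 3*(-52*112) = -27 + 3*(-5824) = -27 - 17472 = -17499)
y = 6547 (y = -1*89 - 84*(11 - 9*10) = -89 - 84*(11 - 90) = -89 - 84*(-79) = -89 + 6636 = 6547)
y + B = 6547 - 17499 = -10952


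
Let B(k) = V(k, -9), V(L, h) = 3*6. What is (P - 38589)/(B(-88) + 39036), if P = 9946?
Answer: -28643/39054 ≈ -0.73342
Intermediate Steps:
V(L, h) = 18
B(k) = 18
(P - 38589)/(B(-88) + 39036) = (9946 - 38589)/(18 + 39036) = -28643/39054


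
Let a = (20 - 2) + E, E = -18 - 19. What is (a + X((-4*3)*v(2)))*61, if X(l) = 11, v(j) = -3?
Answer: -488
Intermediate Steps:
E = -37
a = -19 (a = (20 - 2) - 37 = 18 - 37 = -19)
(a + X((-4*3)*v(2)))*61 = (-19 + 11)*61 = -8*61 = -488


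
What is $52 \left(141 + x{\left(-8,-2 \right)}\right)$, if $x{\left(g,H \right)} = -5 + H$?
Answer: $6968$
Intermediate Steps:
$52 \left(141 + x{\left(-8,-2 \right)}\right) = 52 \left(141 - 7\right) = 52 \cdot 134 = 6968$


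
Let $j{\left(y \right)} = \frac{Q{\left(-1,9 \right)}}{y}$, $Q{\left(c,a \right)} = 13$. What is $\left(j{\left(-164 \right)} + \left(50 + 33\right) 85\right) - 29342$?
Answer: $- \frac{3655081}{164} \approx -22287.0$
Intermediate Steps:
$j{\left(y \right)} = \frac{13}{y}$
$\left(j{\left(-164 \right)} + \left(50 + 33\right) 85\right) - 29342 = \left(\frac{13}{-164} + \left(50 + 33\right) 85\right) - 29342 = \left(13 \left(- \frac{1}{164}\right) + 83 \cdot 85\right) - 29342 = \left(- \frac{13}{164} + 7055\right) - 29342 = \frac{1157007}{164} - 29342 = - \frac{3655081}{164}$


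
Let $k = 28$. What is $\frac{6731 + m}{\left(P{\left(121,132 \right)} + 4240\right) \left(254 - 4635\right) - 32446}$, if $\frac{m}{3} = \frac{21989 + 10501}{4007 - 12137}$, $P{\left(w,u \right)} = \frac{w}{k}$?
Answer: $- \frac{4634896}{12849117849} \approx -0.00036072$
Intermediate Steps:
$P{\left(w,u \right)} = \frac{w}{28}$
$m = - \frac{3249}{271}$ ($m = 3 \frac{21989 + 10501}{4007 - 12137} = 3 \frac{32490}{-8130} = 3 \cdot 32490 \left(- \frac{1}{8130}\right) = 3 \left(- \frac{1083}{271}\right) = - \frac{3249}{271} \approx -11.989$)
$\frac{6731 + m}{\left(P{\left(121,132 \right)} + 4240\right) \left(254 - 4635\right) - 32446} = \frac{6731 - \frac{3249}{271}}{\left(\frac{1}{28} \cdot 121 + 4240\right) \left(254 - 4635\right) - 32446} = \frac{1820852}{271 \left(\left(\frac{121}{28} + 4240\right) \left(-4381\right) - 32446\right)} = \frac{1820852}{271 \left(\frac{118841}{28} \left(-4381\right) - 32446\right)} = \frac{1820852}{271 \left(- \frac{520642421}{28} - 32446\right)} = \frac{1820852}{271 \left(- \frac{521550909}{28}\right)} = \frac{1820852}{271} \left(- \frac{28}{521550909}\right) = - \frac{4634896}{12849117849}$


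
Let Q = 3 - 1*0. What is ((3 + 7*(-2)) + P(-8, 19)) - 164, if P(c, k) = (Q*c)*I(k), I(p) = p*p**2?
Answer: -164791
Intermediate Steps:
I(p) = p**3
Q = 3 (Q = 3 + 0 = 3)
P(c, k) = 3*c*k**3 (P(c, k) = (3*c)*k**3 = 3*c*k**3)
((3 + 7*(-2)) + P(-8, 19)) - 164 = ((3 + 7*(-2)) + 3*(-8)*19**3) - 164 = ((3 - 14) + 3*(-8)*6859) - 164 = (-11 - 164616) - 164 = -164627 - 164 = -164791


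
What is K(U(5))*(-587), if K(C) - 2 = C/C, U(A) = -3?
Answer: -1761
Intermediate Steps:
K(C) = 3 (K(C) = 2 + C/C = 2 + 1 = 3)
K(U(5))*(-587) = 3*(-587) = -1761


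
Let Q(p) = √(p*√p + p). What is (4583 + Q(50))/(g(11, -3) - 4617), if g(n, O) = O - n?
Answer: -4583/4631 - 5*√(2 + 10*√2)/4631 ≈ -0.99397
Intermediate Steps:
Q(p) = √(p + p^(3/2)) (Q(p) = √(p^(3/2) + p) = √(p + p^(3/2)))
(4583 + Q(50))/(g(11, -3) - 4617) = (4583 + √(50 + 50^(3/2)))/((-3 - 1*11) - 4617) = (4583 + √(50 + 250*√2))/((-3 - 11) - 4617) = (4583 + √(50 + 250*√2))/(-14 - 4617) = (4583 + √(50 + 250*√2))/(-4631) = (4583 + √(50 + 250*√2))*(-1/4631) = -4583/4631 - √(50 + 250*√2)/4631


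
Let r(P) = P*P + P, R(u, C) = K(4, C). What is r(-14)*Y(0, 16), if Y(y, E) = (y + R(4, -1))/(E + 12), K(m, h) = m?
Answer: 26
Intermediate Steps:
R(u, C) = 4
r(P) = P + P² (r(P) = P² + P = P + P²)
Y(y, E) = (4 + y)/(12 + E) (Y(y, E) = (y + 4)/(E + 12) = (4 + y)/(12 + E))
r(-14)*Y(0, 16) = (-14*(1 - 14))*((4 + 0)/(12 + 16)) = (-14*(-13))*(4/28) = 182*((1/28)*4) = 182*(⅐) = 26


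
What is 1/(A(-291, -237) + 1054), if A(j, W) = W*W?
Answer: 1/57223 ≈ 1.7475e-5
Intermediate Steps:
A(j, W) = W²
1/(A(-291, -237) + 1054) = 1/((-237)² + 1054) = 1/(56169 + 1054) = 1/57223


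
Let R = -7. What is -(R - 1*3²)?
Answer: 16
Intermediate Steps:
-(R - 1*3²) = -(-7 - 1*3²) = -(-7 - 1*9) = -(-7 - 9) = -1*(-16) = 16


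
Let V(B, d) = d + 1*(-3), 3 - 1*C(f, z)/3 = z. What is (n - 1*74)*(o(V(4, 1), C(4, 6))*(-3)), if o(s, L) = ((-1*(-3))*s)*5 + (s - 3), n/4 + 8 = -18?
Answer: -18690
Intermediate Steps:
C(f, z) = 9 - 3*z
n = -104 (n = -32 + 4*(-18) = -32 - 72 = -104)
V(B, d) = -3 + d (V(B, d) = d - 3 = -3 + d)
o(s, L) = -3 + 16*s (o(s, L) = (3*s)*5 + (-3 + s) = 15*s + (-3 + s) = -3 + 16*s)
(n - 1*74)*(o(V(4, 1), C(4, 6))*(-3)) = (-104 - 1*74)*((-3 + 16*(-3 + 1))*(-3)) = (-104 - 74)*((-3 + 16*(-2))*(-3)) = -178*(-3 - 32)*(-3) = -(-6230)*(-3) = -178*105 = -18690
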